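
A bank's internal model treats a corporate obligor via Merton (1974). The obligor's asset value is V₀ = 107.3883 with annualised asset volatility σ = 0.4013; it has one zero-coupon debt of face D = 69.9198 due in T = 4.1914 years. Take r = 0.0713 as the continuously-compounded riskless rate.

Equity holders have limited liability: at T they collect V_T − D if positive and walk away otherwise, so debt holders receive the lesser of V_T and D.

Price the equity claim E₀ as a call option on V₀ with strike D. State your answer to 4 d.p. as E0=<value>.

E0=61.5316

d₁ = [ln(V₀/D) + (r + σ²/2)T] / (σ√T)
   = [ln(107.3883/69.9198) + (0.0713 + 0.5·0.4013²)·4.1914] / (0.4013·√4.1914)
   = [0.429102 + 0.636342] / 0.821578 = 1.296827
d₂ = d₁ − σ√T = 1.296827 − 0.821578 = 0.475249
N(d₁) = 0.902655,  N(d₂) = 0.682695,  e^(−rT) = 0.741673
E₀ = V₀·N(d₁) − D·e^(−rT)·N(d₂)
   = 107.3883·0.902655 − 69.9198·0.741673·0.682695 = 61.531588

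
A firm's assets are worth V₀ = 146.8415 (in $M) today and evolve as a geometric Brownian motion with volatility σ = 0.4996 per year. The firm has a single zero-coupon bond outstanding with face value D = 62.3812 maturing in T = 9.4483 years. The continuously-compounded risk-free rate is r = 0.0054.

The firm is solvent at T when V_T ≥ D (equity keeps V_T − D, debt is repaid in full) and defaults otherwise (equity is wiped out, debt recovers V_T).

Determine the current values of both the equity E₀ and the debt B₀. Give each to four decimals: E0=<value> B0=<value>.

d₁ = [ln(V₀/D) + (r + σ²/2)T] / (σ√T)
   = [ln(146.8415/62.3812) + (0.0054 + 0.5·0.4996²)·9.4483] / (0.4996·√9.4483)
   = [0.856090 + 1.230169] / 1.535675 = 1.358529
d₂ = d₁ − σ√T = 1.358529 − 1.535675 = -0.177146
N(d₁) = 0.912852,  N(d₂) = 0.429697,  e^(−rT) = 0.950259
E₀ = V₀·N(d₁) − D·e^(−rT)·N(d₂)
   = 146.8415·0.912852 − 62.3812·0.950259·0.429697 = 108.572867
B₀ = V₀ − E₀ = 146.8415 − 108.572867 = 38.268633

E0=108.5729 B0=38.2686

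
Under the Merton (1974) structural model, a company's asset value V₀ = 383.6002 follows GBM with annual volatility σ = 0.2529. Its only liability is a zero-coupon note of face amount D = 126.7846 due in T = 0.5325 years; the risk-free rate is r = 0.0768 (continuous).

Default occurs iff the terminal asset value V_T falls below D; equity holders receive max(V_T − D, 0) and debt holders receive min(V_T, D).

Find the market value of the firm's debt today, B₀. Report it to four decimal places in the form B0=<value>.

B0=121.7042

d₁ = [ln(V₀/D) + (r + σ²/2)T] / (σ√T)
   = [ln(383.6002/126.7846) + (0.0768 + 0.5·0.2529²)·0.5325] / (0.2529·√0.5325)
   = [1.107111 + 0.057925] / 0.184548 = 6.312927
d₂ = d₁ − σ√T = 6.312927 − 0.184548 = 6.128380
N(d₁) = 1.000000,  N(d₂) = 1.000000,  e^(−rT) = 0.959929
E₀ = V₀·N(d₁) − D·e^(−rT)·N(d₂)
   = 383.6002·1.000000 − 126.7846·0.959929·1.000000 = 261.895991
B₀ = V₀ − E₀ = 383.6002 − 261.895991 = 121.704209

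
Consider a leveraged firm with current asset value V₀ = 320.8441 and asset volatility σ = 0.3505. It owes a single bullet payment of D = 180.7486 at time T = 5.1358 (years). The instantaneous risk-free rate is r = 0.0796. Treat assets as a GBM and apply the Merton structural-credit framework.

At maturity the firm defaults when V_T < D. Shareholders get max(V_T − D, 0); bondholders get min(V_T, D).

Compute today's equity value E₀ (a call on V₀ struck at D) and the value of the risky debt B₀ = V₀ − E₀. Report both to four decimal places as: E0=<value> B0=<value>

E0=208.4273 B0=112.4168

d₁ = [ln(V₀/D) + (r + σ²/2)T] / (σ√T)
   = [ln(320.8441/180.7486) + (0.0796 + 0.5·0.3505²)·5.1358] / (0.3505·√5.1358)
   = [0.573848 + 0.724277] / 0.794314 = 1.634272
d₂ = d₁ − σ√T = 1.634272 − 0.794314 = 0.839959
N(d₁) = 0.948899,  N(d₂) = 0.799534,  e^(−rT) = 0.664441
E₀ = V₀·N(d₁) − D·e^(−rT)·N(d₂)
   = 320.8441·0.948899 − 180.7486·0.664441·0.799534 = 208.427260
B₀ = V₀ − E₀ = 320.8441 − 208.427260 = 112.416840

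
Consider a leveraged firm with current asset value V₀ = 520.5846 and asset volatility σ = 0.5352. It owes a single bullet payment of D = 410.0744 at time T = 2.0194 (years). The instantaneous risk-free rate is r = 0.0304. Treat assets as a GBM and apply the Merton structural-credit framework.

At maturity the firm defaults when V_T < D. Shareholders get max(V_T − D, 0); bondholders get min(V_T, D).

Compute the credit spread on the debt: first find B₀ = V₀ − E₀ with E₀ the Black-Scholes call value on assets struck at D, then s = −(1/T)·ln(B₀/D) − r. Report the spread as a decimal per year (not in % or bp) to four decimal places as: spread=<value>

d₁ = [ln(V₀/D) + (r + σ²/2)T] / (σ√T)
   = [ln(520.5846/410.0744) + (0.0304 + 0.5·0.5352²)·2.0194] / (0.5352·√2.0194)
   = [0.238614 + 0.350607] / 0.760549 = 0.774731
d₂ = d₁ − σ√T = 0.774731 − 0.760549 = 0.014182
N(d₁) = 0.780751,  N(d₂) = 0.505658,  e^(−rT) = 0.940457
E₀ = V₀·N(d₁) − D·e^(−rT)·N(d₂)
   = 520.5846·0.780751 − 410.0744·0.940457·0.505658 = 211.436316
B₀ = V₀ − E₀ = 520.5846 − 211.436316 = 309.148284
spread = −(1/T)·ln(B₀/D) − r = −(1/2.0194)·ln(309.148284/410.0744) − 0.0304 = 0.10950173

spread=0.1095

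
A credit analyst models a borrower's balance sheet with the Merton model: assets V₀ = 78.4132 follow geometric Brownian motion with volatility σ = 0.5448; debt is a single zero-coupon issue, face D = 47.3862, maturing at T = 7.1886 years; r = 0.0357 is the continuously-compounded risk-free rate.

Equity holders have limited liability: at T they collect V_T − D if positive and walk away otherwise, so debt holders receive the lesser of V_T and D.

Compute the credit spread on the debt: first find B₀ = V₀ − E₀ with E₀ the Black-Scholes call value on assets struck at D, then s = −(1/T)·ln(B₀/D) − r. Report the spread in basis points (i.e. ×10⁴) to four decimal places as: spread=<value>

d₁ = [ln(V₀/D) + (r + σ²/2)T] / (σ√T)
   = [ln(78.4132/47.3862) + (0.0357 + 0.5·0.5448²)·7.1886] / (0.5448·√7.1886)
   = [0.503661 + 1.323447] / 1.460694 = 1.250849
d₂ = d₁ − σ√T = 1.250849 − 1.460694 = -0.209845
N(d₁) = 0.894505,  N(d₂) = 0.416894,  e^(−rT) = 0.773652
E₀ = V₀·N(d₁) − D·e^(−rT)·N(d₂)
   = 78.4132·0.894505 − 47.3862·0.773652·0.416894 = 54.857491
B₀ = V₀ − E₀ = 78.4132 − 54.857491 = 23.555709
spread = −(1/T)·ln(B₀/D) − r = −(1/7.1886)·ln(23.555709/47.3862) − 0.0357 = 0.06153212
in basis points: 0.06153212 × 10⁴ = 615.3212 bp

spread=615.3212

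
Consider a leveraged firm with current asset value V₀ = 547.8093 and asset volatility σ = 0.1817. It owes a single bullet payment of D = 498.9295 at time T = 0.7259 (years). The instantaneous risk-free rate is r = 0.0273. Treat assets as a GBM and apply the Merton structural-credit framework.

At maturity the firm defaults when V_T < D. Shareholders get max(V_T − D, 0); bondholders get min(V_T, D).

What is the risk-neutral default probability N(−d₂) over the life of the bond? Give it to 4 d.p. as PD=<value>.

PD=0.2564

d₁ = [ln(V₀/D) + (r + σ²/2)T] / (σ√T)
   = [ln(547.8093/498.9295) + (0.0273 + 0.5·0.1817²)·0.7259] / (0.1817·√0.7259)
   = [0.093462 + 0.031800] / 0.154808 = 0.809146
d₂ = d₁ − σ√T = 0.809146 − 0.154808 = 0.654338
risk-neutral PD = N(−d₂) = N(-0.654338) = 0.256447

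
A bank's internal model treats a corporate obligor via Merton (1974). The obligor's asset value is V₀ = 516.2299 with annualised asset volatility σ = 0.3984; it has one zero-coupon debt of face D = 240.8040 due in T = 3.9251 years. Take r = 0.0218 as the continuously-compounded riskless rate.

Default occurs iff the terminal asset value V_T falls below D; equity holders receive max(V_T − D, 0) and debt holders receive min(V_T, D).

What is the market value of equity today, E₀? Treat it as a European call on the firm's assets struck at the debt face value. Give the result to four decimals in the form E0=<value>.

E0=313.4637

d₁ = [ln(V₀/D) + (r + σ²/2)T] / (σ√T)
   = [ln(516.2299/240.8040) + (0.0218 + 0.5·0.3984²)·3.9251] / (0.3984·√3.9251)
   = [0.762569 + 0.397068] / 0.789305 = 1.469188
d₂ = d₁ − σ√T = 1.469188 − 0.789305 = 0.679883
N(d₁) = 0.929109,  N(d₂) = 0.751711,  e^(−rT) = 0.917991
E₀ = V₀·N(d₁) − D·e^(−rT)·N(d₂)
   = 516.2299·0.929109 − 240.8040·0.917991·0.751711 = 313.463696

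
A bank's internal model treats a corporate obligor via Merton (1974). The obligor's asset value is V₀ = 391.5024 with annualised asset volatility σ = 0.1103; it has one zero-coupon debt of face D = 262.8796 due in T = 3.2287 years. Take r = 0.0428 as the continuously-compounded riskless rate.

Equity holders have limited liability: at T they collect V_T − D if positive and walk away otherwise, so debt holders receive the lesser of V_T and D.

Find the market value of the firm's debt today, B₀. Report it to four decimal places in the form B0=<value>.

d₁ = [ln(V₀/D) + (r + σ²/2)T] / (σ√T)
   = [ln(391.5024/262.8796) + (0.0428 + 0.5·0.1103²)·3.2287] / (0.1103·√3.2287)
   = [0.398296 + 0.157829] / 0.198193 = 2.805966
d₂ = d₁ − σ√T = 2.805966 − 0.198193 = 2.607773
N(d₁) = 0.997492,  N(d₂) = 0.995443,  e^(−rT) = 0.870935
E₀ = V₀·N(d₁) − D·e^(−rT)·N(d₂)
   = 391.5024·0.997492 − 262.8796·0.870935·0.995443 = 162.612703
B₀ = V₀ − E₀ = 391.5024 − 162.612703 = 228.889697

B0=228.8897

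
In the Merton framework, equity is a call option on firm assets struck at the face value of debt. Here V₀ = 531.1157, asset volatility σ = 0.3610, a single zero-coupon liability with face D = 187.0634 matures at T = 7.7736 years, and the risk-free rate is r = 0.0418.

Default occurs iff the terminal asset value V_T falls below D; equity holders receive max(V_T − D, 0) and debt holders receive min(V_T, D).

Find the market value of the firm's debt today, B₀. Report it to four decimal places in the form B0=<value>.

d₁ = [ln(V₀/D) + (r + σ²/2)T] / (σ√T)
   = [ln(531.1157/187.0634) + (0.0418 + 0.5·0.3610²)·7.7736] / (0.3610·√7.7736)
   = [1.043532 + 0.831468] / 1.006510 = 1.862872
d₂ = d₁ − σ√T = 1.862872 − 1.006510 = 0.856362
N(d₁) = 0.968760,  N(d₂) = 0.804101,  e^(−rT) = 0.722573
E₀ = V₀·N(d₁) − D·e^(−rT)·N(d₂)
   = 531.1157·0.968760 − 187.0634·0.722573·0.804101 = 405.835634
B₀ = V₀ − E₀ = 531.1157 − 405.835634 = 125.280066

B0=125.2801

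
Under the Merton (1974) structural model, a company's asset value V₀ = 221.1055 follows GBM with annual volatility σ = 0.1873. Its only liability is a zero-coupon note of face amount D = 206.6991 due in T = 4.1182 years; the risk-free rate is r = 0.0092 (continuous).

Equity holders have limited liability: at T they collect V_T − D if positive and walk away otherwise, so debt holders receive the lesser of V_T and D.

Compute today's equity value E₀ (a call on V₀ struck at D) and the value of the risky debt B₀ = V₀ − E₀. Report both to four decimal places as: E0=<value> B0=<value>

E0=43.8981 B0=177.2074

d₁ = [ln(V₀/D) + (r + σ²/2)T] / (σ√T)
   = [ln(221.1055/206.6991) + (0.0092 + 0.5·0.1873²)·4.1182] / (0.1873·√4.1182)
   = [0.067376 + 0.110123] / 0.380094 = 0.466987
d₂ = d₁ − σ√T = 0.466987 − 0.380094 = 0.086893
N(d₁) = 0.679745,  N(d₂) = 0.534622,  e^(−rT) = 0.962821
E₀ = V₀·N(d₁) − D·e^(−rT)·N(d₂)
   = 221.1055·0.679745 − 206.6991·0.962821·0.534622 = 43.898116
B₀ = V₀ − E₀ = 221.1055 − 43.898116 = 177.207384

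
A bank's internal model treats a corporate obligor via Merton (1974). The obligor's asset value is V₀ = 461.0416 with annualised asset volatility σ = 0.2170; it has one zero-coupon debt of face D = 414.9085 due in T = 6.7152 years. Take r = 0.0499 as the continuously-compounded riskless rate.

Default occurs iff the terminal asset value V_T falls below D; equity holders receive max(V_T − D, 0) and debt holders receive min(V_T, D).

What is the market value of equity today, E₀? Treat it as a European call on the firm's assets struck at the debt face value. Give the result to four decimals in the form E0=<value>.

E0=189.4239

d₁ = [ln(V₀/D) + (r + σ²/2)T] / (σ√T)
   = [ln(461.0416/414.9085) + (0.0499 + 0.5·0.2170²)·6.7152] / (0.2170·√6.7152)
   = [0.105430 + 0.493195] / 0.562327 = 1.064549
d₂ = d₁ − σ√T = 1.064549 − 0.562327 = 0.502221
N(d₁) = 0.856460,  N(d₂) = 0.692244,  e^(−rT) = 0.715275
E₀ = V₀·N(d₁) − D·e^(−rT)·N(d₂)
   = 461.0416·0.856460 − 414.9085·0.715275·0.692244 = 189.423877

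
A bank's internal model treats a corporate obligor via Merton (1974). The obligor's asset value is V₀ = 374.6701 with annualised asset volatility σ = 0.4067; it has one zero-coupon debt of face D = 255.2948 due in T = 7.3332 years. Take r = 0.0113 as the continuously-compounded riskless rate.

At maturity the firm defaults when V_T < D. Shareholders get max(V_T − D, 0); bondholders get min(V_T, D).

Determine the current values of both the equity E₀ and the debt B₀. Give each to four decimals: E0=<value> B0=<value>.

E0=207.2483 B0=167.4218

d₁ = [ln(V₀/D) + (r + σ²/2)T] / (σ√T)
   = [ln(374.6701/255.2948) + (0.0113 + 0.5·0.4067²)·7.3332] / (0.4067·√7.3332)
   = [0.383627 + 0.689339] / 1.101339 = 0.974238
d₂ = d₁ − σ√T = 0.974238 − 1.101339 = -0.127101
N(d₁) = 0.835031,  N(d₂) = 0.449430,  e^(−rT) = 0.920475
E₀ = V₀·N(d₁) − D·e^(−rT)·N(d₂)
   = 374.6701·0.835031 − 255.2948·0.920475·0.449430 = 207.248304
B₀ = V₀ − E₀ = 374.6701 − 207.248304 = 167.421796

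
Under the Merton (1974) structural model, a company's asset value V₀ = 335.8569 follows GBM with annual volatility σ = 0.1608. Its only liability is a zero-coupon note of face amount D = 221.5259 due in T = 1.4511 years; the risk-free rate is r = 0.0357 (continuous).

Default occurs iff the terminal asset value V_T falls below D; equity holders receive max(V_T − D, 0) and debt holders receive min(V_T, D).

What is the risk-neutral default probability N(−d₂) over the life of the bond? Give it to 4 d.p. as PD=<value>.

PD=0.0102

d₁ = [ln(V₀/D) + (r + σ²/2)T] / (σ√T)
   = [ln(335.8569/221.5259) + (0.0357 + 0.5·0.1608²)·1.4511] / (0.1608·√1.4511)
   = [0.416146 + 0.070565] / 0.193702 = 2.512672
d₂ = d₁ − σ√T = 2.512672 − 0.193702 = 2.318969
risk-neutral PD = N(−d₂) = N(-2.318969) = 0.010198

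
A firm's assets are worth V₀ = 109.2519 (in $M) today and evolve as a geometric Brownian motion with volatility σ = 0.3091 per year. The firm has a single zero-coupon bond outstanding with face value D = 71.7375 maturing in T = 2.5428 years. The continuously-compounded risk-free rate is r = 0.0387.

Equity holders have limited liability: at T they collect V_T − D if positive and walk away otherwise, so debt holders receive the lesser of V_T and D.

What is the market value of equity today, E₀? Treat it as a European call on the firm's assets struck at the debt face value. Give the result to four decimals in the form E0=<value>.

d₁ = [ln(V₀/D) + (r + σ²/2)T] / (σ√T)
   = [ln(109.2519/71.7375) + (0.0387 + 0.5·0.3091²)·2.5428] / (0.3091·√2.5428)
   = [0.420643 + 0.219879] / 0.492896 = 1.299508
d₂ = d₁ − σ√T = 1.299508 − 0.492896 = 0.806612
N(d₁) = 0.903115,  N(d₂) = 0.790055,  e^(−rT) = 0.906281
E₀ = V₀·N(d₁) − D·e^(−rT)·N(d₂)
   = 109.2519·0.903115 − 71.7375·0.906281·0.790055 = 47.302173

E0=47.3022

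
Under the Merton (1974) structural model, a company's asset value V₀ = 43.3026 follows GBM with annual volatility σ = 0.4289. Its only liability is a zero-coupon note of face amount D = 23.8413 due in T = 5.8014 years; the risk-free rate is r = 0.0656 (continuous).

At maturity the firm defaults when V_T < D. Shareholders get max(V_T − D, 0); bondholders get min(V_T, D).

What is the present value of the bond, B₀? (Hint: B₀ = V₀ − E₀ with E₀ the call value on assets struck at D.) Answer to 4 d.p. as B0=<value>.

d₁ = [ln(V₀/D) + (r + σ²/2)T] / (σ√T)
   = [ln(43.3026/23.8413) + (0.0656 + 0.5·0.4289²)·5.8014] / (0.4289·√5.8014)
   = [0.596793 + 0.914171] / 1.033053 = 1.462621
d₂ = d₁ − σ√T = 1.462621 − 1.033053 = 0.429568
N(d₁) = 0.928214,  N(d₂) = 0.666245,  e^(−rT) = 0.683470
E₀ = V₀·N(d₁) − D·e^(−rT)·N(d₂)
   = 43.3026·0.928214 − 23.8413·0.683470·0.666245 = 29.337751
B₀ = V₀ − E₀ = 43.3026 − 29.337751 = 13.964849

B0=13.9648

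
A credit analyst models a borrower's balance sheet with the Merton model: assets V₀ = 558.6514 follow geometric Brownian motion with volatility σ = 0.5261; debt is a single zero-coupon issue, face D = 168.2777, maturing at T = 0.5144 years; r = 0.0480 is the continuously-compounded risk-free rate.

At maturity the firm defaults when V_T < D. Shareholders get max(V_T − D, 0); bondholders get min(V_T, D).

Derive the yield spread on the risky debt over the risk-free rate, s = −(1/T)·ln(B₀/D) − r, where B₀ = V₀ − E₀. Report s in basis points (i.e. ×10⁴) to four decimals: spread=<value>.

spread=2.0830

d₁ = [ln(V₀/D) + (r + σ²/2)T] / (σ√T)
   = [ln(558.6514/168.2777) + (0.0480 + 0.5·0.5261²)·0.5144] / (0.5261·√0.5144)
   = [1.199910 + 0.095879] / 0.377328 = 3.434121
d₂ = d₁ − σ√T = 3.434121 − 0.377328 = 3.056794
N(d₁) = 0.999703,  N(d₂) = 0.998881,  e^(−rT) = 0.975611
E₀ = V₀·N(d₁) − D·e^(−rT)·N(d₂)
   = 558.6514·0.999703 − 168.2777·0.975611·0.998881 = 394.495392
B₀ = V₀ − E₀ = 558.6514 − 394.495392 = 164.156008
spread = −(1/T)·ln(B₀/D) − r = −(1/0.5144)·ln(164.156008/168.2777) − 0.0480 = 0.00020830
in basis points: 0.00020830 × 10⁴ = 2.0830 bp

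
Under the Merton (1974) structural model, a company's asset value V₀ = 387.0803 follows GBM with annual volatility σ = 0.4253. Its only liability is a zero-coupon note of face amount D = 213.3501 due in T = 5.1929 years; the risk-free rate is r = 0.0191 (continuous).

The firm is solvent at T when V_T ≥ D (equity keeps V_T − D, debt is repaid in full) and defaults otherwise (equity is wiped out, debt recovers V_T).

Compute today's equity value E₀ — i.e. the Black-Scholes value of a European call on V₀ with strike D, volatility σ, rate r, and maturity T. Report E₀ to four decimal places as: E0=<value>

E0=228.3019

d₁ = [ln(V₀/D) + (r + σ²/2)T] / (σ√T)
   = [ln(387.0803/213.3501) + (0.0191 + 0.5·0.4253²)·5.1929] / (0.4253·√5.1929)
   = [0.595698 + 0.568830] / 0.969171 = 1.201572
d₂ = d₁ − σ√T = 1.201572 − 0.969171 = 0.232401
N(d₁) = 0.885235,  N(d₂) = 0.591887,  e^(−rT) = 0.905576
E₀ = V₀·N(d₁) − D·e^(−rT)·N(d₂)
   = 387.0803·0.885235 − 213.3501·0.905576·0.591887 = 228.301862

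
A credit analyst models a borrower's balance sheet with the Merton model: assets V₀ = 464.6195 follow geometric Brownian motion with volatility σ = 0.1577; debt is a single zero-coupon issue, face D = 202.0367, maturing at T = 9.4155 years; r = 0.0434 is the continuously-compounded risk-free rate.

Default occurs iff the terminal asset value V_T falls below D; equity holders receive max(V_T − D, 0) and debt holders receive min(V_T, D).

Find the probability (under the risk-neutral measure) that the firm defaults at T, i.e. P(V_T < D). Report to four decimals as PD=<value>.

d₁ = [ln(V₀/D) + (r + σ²/2)T] / (σ√T)
   = [ln(464.6195/202.0367) + (0.0434 + 0.5·0.1577²)·9.4155] / (0.1577·√9.4155)
   = [0.832769 + 0.525711] / 0.483898 = 2.807372
d₂ = d₁ − σ√T = 2.807372 − 0.483898 = 2.323475
risk-neutral PD = N(−d₂) = N(-2.323475) = 0.010077

PD=0.0101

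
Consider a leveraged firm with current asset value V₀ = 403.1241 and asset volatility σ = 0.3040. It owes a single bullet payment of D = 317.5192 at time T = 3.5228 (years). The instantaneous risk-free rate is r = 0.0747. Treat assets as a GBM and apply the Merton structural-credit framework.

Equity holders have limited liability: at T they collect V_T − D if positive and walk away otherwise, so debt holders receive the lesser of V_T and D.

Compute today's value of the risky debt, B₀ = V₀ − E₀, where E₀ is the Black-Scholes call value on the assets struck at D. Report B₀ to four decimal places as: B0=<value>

B0=225.8510

d₁ = [ln(V₀/D) + (r + σ²/2)T] / (σ√T)
   = [ln(403.1241/317.5192) + (0.0747 + 0.5·0.3040²)·3.5228] / (0.3040·√3.5228)
   = [0.238706 + 0.425935] / 0.570581 = 1.164849
d₂ = d₁ − σ√T = 1.164849 − 0.570581 = 0.594267
N(d₁) = 0.877960,  N(d₂) = 0.723833,  e^(−rT) = 0.768624
E₀ = V₀·N(d₁) − D·e^(−rT)·N(d₂)
   = 403.1241·0.877960 − 317.5192·0.768624·0.723833 = 177.273138
B₀ = V₀ − E₀ = 403.1241 − 177.273138 = 225.850962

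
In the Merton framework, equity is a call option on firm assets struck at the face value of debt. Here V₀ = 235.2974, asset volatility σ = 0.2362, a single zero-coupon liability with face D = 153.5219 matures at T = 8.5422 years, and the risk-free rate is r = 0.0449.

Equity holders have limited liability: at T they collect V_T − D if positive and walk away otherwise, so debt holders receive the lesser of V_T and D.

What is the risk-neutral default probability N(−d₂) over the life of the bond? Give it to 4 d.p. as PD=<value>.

PD=0.2036

d₁ = [ln(V₀/D) + (r + σ²/2)T] / (σ√T)
   = [ln(235.2974/153.5219) + (0.0449 + 0.5·0.2362²)·8.5422] / (0.2362·√8.5422)
   = [0.427007 + 0.621831] / 0.690343 = 1.519301
d₂ = d₁ − σ√T = 1.519301 − 0.690343 = 0.828958
risk-neutral PD = N(−d₂) = N(-0.828958) = 0.203564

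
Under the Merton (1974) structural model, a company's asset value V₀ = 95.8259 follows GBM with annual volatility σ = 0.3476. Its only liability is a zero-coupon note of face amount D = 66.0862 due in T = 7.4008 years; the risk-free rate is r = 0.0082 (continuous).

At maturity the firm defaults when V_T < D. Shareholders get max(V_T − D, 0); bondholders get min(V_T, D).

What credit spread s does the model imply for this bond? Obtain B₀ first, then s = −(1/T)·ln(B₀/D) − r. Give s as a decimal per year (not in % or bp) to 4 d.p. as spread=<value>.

d₁ = [ln(V₀/D) + (r + σ²/2)T] / (σ√T)
   = [ln(95.8259/66.0862) + (0.0082 + 0.5·0.3476²)·7.4008] / (0.3476·√7.4008)
   = [0.371573 + 0.507790] / 0.945625 = 0.929928
d₂ = d₁ − σ√T = 0.929928 − 0.945625 = -0.015698
N(d₁) = 0.823796,  N(d₂) = 0.493738,  e^(−rT) = 0.941118
E₀ = V₀·N(d₁) − D·e^(−rT)·N(d₂)
   = 95.8259·0.823796 − 66.0862·0.941118·0.493738 = 48.232983
B₀ = V₀ − E₀ = 95.8259 − 48.232983 = 47.592917
spread = −(1/T)·ln(B₀/D) − r = −(1/7.4008)·ln(47.592917/66.0862) − 0.0082 = 0.03615683

spread=0.0362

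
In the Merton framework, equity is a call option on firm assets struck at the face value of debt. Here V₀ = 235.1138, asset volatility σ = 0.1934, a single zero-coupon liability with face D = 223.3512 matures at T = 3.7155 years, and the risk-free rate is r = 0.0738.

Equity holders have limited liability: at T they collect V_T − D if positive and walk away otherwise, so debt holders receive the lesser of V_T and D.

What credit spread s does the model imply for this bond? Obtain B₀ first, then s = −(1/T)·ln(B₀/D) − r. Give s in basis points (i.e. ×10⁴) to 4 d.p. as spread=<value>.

spread=126.1153

d₁ = [ln(V₀/D) + (r + σ²/2)T] / (σ√T)
   = [ln(235.1138/223.3512) + (0.0738 + 0.5·0.1934²)·3.7155] / (0.1934·√3.7155)
   = [0.051324 + 0.343690] / 0.372791 = 1.059615
d₂ = d₁ − σ√T = 1.059615 − 0.372791 = 0.686824
N(d₁) = 0.855340,  N(d₂) = 0.753903,  e^(−rT) = 0.760177
E₀ = V₀·N(d₁) − D·e^(−rT)·N(d₂)
   = 235.1138·0.855340 − 223.3512·0.760177·0.753903 = 73.099698
B₀ = V₀ − E₀ = 235.1138 − 73.099698 = 162.014102
spread = −(1/T)·ln(B₀/D) − r = −(1/3.7155)·ln(162.014102/223.3512) − 0.0738 = 0.01261153
in basis points: 0.01261153 × 10⁴ = 126.1153 bp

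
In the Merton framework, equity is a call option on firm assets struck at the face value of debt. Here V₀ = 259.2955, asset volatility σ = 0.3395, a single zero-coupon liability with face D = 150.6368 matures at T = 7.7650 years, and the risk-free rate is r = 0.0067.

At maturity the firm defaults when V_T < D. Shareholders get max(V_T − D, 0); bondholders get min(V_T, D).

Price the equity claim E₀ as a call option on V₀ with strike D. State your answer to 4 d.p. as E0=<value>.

E0=143.8694

d₁ = [ln(V₀/D) + (r + σ²/2)T] / (σ√T)
   = [ln(259.2955/150.6368) + (0.0067 + 0.5·0.3395²)·7.7650] / (0.3395·√7.7650)
   = [0.543097 + 0.499523] / 0.946042 = 1.102086
d₂ = d₁ − σ√T = 1.102086 − 0.946042 = 0.156044
N(d₁) = 0.864788,  N(d₂) = 0.562001,  e^(−rT) = 0.949305
E₀ = V₀·N(d₁) − D·e^(−rT)·N(d₂)
   = 259.2955·0.864788 − 150.6368·0.949305·0.562001 = 143.869371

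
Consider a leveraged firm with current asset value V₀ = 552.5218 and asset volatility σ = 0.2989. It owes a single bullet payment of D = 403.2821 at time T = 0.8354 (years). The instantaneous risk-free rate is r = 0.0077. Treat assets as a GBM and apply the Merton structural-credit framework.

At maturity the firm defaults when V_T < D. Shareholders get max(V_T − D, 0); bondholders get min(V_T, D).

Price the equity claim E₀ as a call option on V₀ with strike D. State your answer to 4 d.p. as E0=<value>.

E0=159.3517

d₁ = [ln(V₀/D) + (r + σ²/2)T] / (σ√T)
   = [ln(552.5218/403.2821) + (0.0077 + 0.5·0.2989²)·0.8354] / (0.2989·√0.8354)
   = [0.314857 + 0.043750] / 0.273195 = 1.312640
d₂ = d₁ − σ√T = 1.312640 − 0.273195 = 1.039445
N(d₁) = 0.905348,  N(d₂) = 0.850701,  e^(−rT) = 0.993588
E₀ = V₀·N(d₁) − D·e^(−rT)·N(d₂)
   = 552.5218·0.905348 − 403.2821·0.993588·0.850701 = 159.351689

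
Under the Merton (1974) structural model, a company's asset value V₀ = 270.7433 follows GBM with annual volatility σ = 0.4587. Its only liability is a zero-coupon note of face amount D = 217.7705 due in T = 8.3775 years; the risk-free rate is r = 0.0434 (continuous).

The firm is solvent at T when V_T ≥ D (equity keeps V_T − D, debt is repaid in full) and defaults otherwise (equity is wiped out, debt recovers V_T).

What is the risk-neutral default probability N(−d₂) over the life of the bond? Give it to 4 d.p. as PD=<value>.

d₁ = [ln(V₀/D) + (r + σ²/2)T] / (σ√T)
   = [ln(270.7433/217.7705) + (0.0434 + 0.5·0.4587²)·8.3775] / (0.4587·√8.3775)
   = [0.217729 + 1.244920] / 1.327657 = 1.101677
d₂ = d₁ − σ√T = 1.101677 − 1.327657 = -0.225980
risk-neutral PD = N(−d₂) = N(0.225980) = 0.589392

PD=0.5894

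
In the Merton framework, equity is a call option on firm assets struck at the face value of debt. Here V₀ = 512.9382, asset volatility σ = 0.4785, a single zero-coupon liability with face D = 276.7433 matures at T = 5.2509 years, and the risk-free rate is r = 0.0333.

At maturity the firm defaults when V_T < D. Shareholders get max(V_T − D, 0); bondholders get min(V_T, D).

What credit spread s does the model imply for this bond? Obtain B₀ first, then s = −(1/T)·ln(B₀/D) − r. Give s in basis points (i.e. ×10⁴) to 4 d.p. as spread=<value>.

d₁ = [ln(V₀/D) + (r + σ²/2)T] / (σ√T)
   = [ln(512.9382/276.7433) + (0.0333 + 0.5·0.4785²)·5.2509] / (0.4785·√5.2509)
   = [0.617065 + 0.775984] / 1.096475 = 1.270479
d₂ = d₁ − σ√T = 1.270479 − 1.096475 = 0.174004
N(d₁) = 0.898043,  N(d₂) = 0.569069,  e^(−rT) = 0.839579
E₀ = V₀·N(d₁) − D·e^(−rT)·N(d₂)
   = 512.9382·0.898043 − 276.7433·0.839579·0.569069 = 328.418670
B₀ = V₀ − E₀ = 512.9382 − 328.418670 = 184.519530
spread = −(1/T)·ln(B₀/D) − r = −(1/5.2509)·ln(184.519530/276.7433) − 0.0333 = 0.04389344
in basis points: 0.04389344 × 10⁴ = 438.9344 bp

spread=438.9344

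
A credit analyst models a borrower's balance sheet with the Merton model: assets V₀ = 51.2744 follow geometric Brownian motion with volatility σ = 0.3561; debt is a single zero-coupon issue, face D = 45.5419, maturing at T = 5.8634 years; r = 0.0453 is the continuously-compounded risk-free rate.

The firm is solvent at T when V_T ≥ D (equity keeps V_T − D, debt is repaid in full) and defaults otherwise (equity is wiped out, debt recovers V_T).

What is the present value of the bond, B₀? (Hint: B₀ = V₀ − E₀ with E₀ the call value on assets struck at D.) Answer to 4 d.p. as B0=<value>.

B0=27.4190

d₁ = [ln(V₀/D) + (r + σ²/2)T] / (σ√T)
   = [ln(51.2744/45.5419) + (0.0453 + 0.5·0.3561²)·5.8634] / (0.3561·√5.8634)
   = [0.118559 + 0.637373] / 0.862277 = 0.876669
d₂ = d₁ − σ√T = 0.876669 − 0.862277 = 0.014392
N(d₁) = 0.809667,  N(d₂) = 0.505741,  e^(−rT) = 0.766737
E₀ = V₀·N(d₁) − D·e^(−rT)·N(d₂)
   = 51.2744·0.809667 − 45.5419·0.766737·0.505741 = 23.855376
B₀ = V₀ − E₀ = 51.2744 − 23.855376 = 27.419024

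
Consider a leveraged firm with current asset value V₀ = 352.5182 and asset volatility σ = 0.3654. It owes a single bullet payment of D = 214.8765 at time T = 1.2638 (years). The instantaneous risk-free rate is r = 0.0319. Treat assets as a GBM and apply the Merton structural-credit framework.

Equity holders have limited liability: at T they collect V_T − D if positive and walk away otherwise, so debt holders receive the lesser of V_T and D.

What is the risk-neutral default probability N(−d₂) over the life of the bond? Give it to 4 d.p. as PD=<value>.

PD=0.1361

d₁ = [ln(V₀/D) + (r + σ²/2)T] / (σ√T)
   = [ln(352.5182/214.8765) + (0.0319 + 0.5·0.3654²)·1.2638] / (0.3654·√1.2638)
   = [0.495039 + 0.124685] / 0.410779 = 1.508656
d₂ = d₁ − σ√T = 1.508656 − 0.410779 = 1.097878
risk-neutral PD = N(−d₂) = N(-1.097878) = 0.136129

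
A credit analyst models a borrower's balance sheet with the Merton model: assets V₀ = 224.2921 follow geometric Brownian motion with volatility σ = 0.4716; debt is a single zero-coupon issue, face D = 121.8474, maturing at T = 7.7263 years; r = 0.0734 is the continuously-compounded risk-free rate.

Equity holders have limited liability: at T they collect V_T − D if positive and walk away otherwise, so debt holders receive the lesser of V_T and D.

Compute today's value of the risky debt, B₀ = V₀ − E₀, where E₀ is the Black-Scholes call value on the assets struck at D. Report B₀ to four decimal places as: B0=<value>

B0=54.6694

d₁ = [ln(V₀/D) + (r + σ²/2)T] / (σ√T)
   = [ln(224.2921/121.8474) + (0.0734 + 0.5·0.4716²)·7.7263] / (0.4716·√7.7263)
   = [0.610180 + 1.426300] / 1.310870 = 1.553533
d₂ = d₁ − σ√T = 1.553533 − 1.310870 = 0.242664
N(d₁) = 0.939852,  N(d₂) = 0.595867,  e^(−rT) = 0.567162
E₀ = V₀·N(d₁) − D·e^(−rT)·N(d₂)
   = 224.2921·0.939852 − 121.8474·0.567162·0.595867 = 169.622704
B₀ = V₀ − E₀ = 224.2921 − 169.622704 = 54.669396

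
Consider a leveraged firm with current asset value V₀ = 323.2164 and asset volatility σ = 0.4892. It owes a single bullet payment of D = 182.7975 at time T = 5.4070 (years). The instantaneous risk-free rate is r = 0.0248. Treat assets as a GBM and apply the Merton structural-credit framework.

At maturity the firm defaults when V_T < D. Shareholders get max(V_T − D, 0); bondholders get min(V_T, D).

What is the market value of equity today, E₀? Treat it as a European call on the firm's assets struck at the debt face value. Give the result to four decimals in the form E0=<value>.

d₁ = [ln(V₀/D) + (r + σ²/2)T] / (σ√T)
   = [ln(323.2164/182.7975) + (0.0248 + 0.5·0.4892²)·5.4070] / (0.4892·√5.4070)
   = [0.569943 + 0.781086] / 1.137535 = 1.187682
d₂ = d₁ − σ√T = 1.187682 − 1.137535 = 0.050147
N(d₁) = 0.882521,  N(d₂) = 0.519997,  e^(−rT) = 0.874508
E₀ = V₀·N(d₁) − D·e^(−rT)·N(d₂)
   = 323.2164·0.882521 − 182.7975·0.874508·0.519997 = 202.119426

E0=202.1194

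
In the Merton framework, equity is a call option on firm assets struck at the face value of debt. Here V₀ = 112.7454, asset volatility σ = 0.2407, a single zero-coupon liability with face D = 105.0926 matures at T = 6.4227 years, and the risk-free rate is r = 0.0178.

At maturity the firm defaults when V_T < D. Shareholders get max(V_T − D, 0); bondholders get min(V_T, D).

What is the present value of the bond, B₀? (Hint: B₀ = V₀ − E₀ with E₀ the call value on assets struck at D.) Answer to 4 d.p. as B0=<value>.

d₁ = [ln(V₀/D) + (r + σ²/2)T] / (σ√T)
   = [ln(112.7454/105.0926) + (0.0178 + 0.5·0.2407²)·6.4227] / (0.2407·√6.4227)
   = [0.070290 + 0.300378] / 0.610007 = 0.607647
d₂ = d₁ − σ√T = 0.607647 − 0.610007 = -0.002361
N(d₁) = 0.728289,  N(d₂) = 0.499058,  e^(−rT) = 0.891969
E₀ = V₀·N(d₁) − D·e^(−rT)·N(d₂)
   = 112.7454·0.728289 − 105.0926·0.891969·0.499058 = 35.329853
B₀ = V₀ − E₀ = 112.7454 − 35.329853 = 77.415547

B0=77.4155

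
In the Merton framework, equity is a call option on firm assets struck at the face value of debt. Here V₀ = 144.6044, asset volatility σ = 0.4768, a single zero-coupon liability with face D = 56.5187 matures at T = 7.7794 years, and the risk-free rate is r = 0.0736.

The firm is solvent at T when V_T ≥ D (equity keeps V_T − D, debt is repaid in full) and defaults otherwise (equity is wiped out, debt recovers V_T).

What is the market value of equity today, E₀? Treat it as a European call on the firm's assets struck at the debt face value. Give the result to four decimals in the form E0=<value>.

d₁ = [ln(V₀/D) + (r + σ²/2)T] / (σ√T)
   = [ln(144.6044/56.5187) + (0.0736 + 0.5·0.4768²)·7.7794] / (0.4768·√7.7794)
   = [0.939430 + 1.456841] / 1.329870 = 1.801884
d₂ = d₁ − σ√T = 1.801884 − 1.329870 = 0.472013
N(d₁) = 0.964218,  N(d₂) = 0.681541,  e^(−rT) = 0.564077
E₀ = V₀·N(d₁) − D·e^(−rT)·N(d₂)
   = 144.6044·0.964218 − 56.5187·0.564077·0.681541 = 117.702020

E0=117.7020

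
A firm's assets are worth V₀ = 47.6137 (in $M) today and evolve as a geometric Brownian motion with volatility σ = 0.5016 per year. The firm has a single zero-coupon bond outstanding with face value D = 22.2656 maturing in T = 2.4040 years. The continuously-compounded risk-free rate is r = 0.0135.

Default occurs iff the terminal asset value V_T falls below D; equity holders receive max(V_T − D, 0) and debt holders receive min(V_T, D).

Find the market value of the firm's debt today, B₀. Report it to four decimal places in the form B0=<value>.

d₁ = [ln(V₀/D) + (r + σ²/2)T] / (σ√T)
   = [ln(47.6137/22.2656) + (0.0135 + 0.5·0.5016²)·2.4040] / (0.5016·√2.4040)
   = [0.760078 + 0.334880] / 0.777723 = 1.407903
d₂ = d₁ − σ√T = 1.407903 − 0.777723 = 0.630180
N(d₁) = 0.920420,  N(d₂) = 0.735712,  e^(−rT) = 0.968067
E₀ = V₀·N(d₁) − D·e^(−rT)·N(d₂)
   = 47.6137·0.920420 − 22.2656·0.968067·0.735712 = 27.966641
B₀ = V₀ − E₀ = 47.6137 − 27.966641 = 19.647059

B0=19.6471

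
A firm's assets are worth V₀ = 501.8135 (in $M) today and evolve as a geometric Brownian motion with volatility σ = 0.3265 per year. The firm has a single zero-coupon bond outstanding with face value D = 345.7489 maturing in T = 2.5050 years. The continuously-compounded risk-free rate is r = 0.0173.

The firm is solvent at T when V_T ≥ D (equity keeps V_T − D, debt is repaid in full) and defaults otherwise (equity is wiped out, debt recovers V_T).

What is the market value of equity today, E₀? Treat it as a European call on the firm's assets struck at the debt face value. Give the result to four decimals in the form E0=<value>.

d₁ = [ln(V₀/D) + (r + σ²/2)T] / (σ√T)
   = [ln(501.8135/345.7489) + (0.0173 + 0.5·0.3265²)·2.5050] / (0.3265·√2.5050)
   = [0.372516 + 0.176856] / 0.516758 = 1.063112
d₂ = d₁ − σ√T = 1.063112 − 0.516758 = 0.546354
N(d₁) = 0.856134,  N(d₂) = 0.707589,  e^(−rT) = 0.957589
E₀ = V₀·N(d₁) − D·e^(−rT)·N(d₂)
   = 501.8135·0.856134 − 345.7489·0.957589·0.707589 = 195.347518

E0=195.3475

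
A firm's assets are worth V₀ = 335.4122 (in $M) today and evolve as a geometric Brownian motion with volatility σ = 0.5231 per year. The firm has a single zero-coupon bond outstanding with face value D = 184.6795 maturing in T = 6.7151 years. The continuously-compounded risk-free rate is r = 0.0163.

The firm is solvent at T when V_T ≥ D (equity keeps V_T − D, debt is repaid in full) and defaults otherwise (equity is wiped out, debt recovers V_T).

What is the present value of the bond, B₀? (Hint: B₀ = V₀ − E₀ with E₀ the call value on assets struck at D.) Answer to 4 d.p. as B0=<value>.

B0=111.1318

d₁ = [ln(V₀/D) + (r + σ²/2)T] / (σ√T)
   = [ln(335.4122/184.6795) + (0.0163 + 0.5·0.5231²)·6.7151] / (0.5231·√6.7151)
   = [0.596738 + 1.028195] / 1.355536 = 1.198739
d₂ = d₁ − σ√T = 1.198739 − 1.355536 = -0.156797
N(d₁) = 0.884685,  N(d₂) = 0.437702,  e^(−rT) = 0.896321
E₀ = V₀·N(d₁) − D·e^(−rT)·N(d₂)
   = 335.4122·0.884685 − 184.6795·0.896321·0.437702 = 224.280370
B₀ = V₀ − E₀ = 335.4122 − 224.280370 = 111.131830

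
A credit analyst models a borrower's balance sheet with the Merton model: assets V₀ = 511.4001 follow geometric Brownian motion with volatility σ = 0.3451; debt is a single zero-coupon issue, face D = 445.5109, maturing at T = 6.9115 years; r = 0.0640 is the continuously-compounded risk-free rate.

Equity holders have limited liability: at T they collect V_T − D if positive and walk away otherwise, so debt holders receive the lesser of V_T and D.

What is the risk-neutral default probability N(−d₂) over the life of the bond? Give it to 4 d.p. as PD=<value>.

PD=0.4262

d₁ = [ln(V₀/D) + (r + σ²/2)T] / (σ√T)
   = [ln(511.4001/445.5109) + (0.0640 + 0.5·0.3451²)·6.9115] / (0.3451·√6.9115)
   = [0.137931 + 0.853895] / 0.907259 = 1.093212
d₂ = d₁ − σ√T = 1.093212 − 0.907259 = 0.185953
risk-neutral PD = N(−d₂) = N(-0.185953) = 0.426241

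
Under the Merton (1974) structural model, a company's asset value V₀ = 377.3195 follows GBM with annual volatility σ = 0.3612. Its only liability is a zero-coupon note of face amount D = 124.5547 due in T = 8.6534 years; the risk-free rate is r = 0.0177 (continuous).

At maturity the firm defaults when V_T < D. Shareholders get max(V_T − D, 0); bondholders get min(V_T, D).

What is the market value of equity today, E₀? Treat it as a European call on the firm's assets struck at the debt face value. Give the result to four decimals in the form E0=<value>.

E0=281.6333

d₁ = [ln(V₀/D) + (r + σ²/2)T] / (σ√T)
   = [ln(377.3195/124.5547) + (0.0177 + 0.5·0.3612²)·8.6534] / (0.3612·√8.6534)
   = [1.108347 + 0.717650] / 1.062530 = 1.718537
d₂ = d₁ − σ√T = 1.718537 − 1.062530 = 0.656008
N(d₁) = 0.957151,  N(d₂) = 0.744090,  e^(−rT) = 0.857988
E₀ = V₀·N(d₁) − D·e^(−rT)·N(d₂)
   = 377.3195·0.957151 − 124.5547·0.857988·0.744090 = 281.633330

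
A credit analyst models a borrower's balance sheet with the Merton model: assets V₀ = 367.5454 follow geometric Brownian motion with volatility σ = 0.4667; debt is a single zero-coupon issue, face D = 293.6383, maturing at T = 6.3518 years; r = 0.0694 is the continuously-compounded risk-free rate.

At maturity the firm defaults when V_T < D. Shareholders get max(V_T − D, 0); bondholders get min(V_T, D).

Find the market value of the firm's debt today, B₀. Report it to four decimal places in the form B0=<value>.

B0=138.4730

d₁ = [ln(V₀/D) + (r + σ²/2)T] / (σ√T)
   = [ln(367.5454/293.6383) + (0.0694 + 0.5·0.4667²)·6.3518] / (0.4667·√6.3518)
   = [0.224498 + 1.132554] / 1.176214 = 1.153746
d₂ = d₁ − σ√T = 1.153746 − 1.176214 = -0.022467
N(d₁) = 0.875698,  N(d₂) = 0.491038,  e^(−rT) = 0.643512
E₀ = V₀·N(d₁) − D·e^(−rT)·N(d₂)
   = 367.5454·0.875698 − 293.6383·0.643512·0.491038 = 229.072416
B₀ = V₀ − E₀ = 367.5454 − 229.072416 = 138.472984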